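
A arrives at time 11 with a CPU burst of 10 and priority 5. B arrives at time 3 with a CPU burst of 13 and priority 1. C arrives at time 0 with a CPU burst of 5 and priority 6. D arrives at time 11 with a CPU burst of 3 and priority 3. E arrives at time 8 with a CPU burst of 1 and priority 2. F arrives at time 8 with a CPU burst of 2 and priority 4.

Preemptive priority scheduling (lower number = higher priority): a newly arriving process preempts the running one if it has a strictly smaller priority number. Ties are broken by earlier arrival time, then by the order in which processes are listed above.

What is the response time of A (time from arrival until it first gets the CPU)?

Gantt: | C 0-3 | B 3-16 | E 16-17 | D 17-20 | F 20-22 | A 22-32 | C 32-34 |
Completion: A=32  B=16  C=34  D=20  E=17  F=22
Turnaround (C−A): A=21  B=13  C=34  D=9  E=9  F=14
Response(A) = first start − arrival = 22 − 11 = 11

11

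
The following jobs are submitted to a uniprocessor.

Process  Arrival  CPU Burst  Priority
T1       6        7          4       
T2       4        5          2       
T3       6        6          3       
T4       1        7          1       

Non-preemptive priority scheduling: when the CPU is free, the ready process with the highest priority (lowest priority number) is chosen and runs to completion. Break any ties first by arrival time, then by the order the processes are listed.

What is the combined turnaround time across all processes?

49

Schedule: | idle 0-1 | T4 1-8 | T2 8-13 | T3 13-19 | T1 19-26 |
Completion: T1=26  T2=13  T3=19  T4=8
Turnaround (C−A): T1=20  T2=9  T3=13  T4=7
Turnaround = completion − arrival: T1=20, T2=9, T3=13, T4=7
Total turnaround = 20 + 9 + 13 + 7 = 49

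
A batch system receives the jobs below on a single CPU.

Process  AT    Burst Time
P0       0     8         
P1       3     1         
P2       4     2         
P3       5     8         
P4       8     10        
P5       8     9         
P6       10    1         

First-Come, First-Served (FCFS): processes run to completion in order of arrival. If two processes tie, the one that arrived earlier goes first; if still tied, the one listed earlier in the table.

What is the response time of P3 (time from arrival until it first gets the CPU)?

6

Schedule: | P0 0-8 | P1 8-9 | P2 9-11 | P3 11-19 | P4 19-29 | P5 29-38 | P6 38-39 |
Completion: P0=8  P1=9  P2=11  P3=19  P4=29  P5=38  P6=39
Response(P3) = first start − arrival = 11 − 5 = 6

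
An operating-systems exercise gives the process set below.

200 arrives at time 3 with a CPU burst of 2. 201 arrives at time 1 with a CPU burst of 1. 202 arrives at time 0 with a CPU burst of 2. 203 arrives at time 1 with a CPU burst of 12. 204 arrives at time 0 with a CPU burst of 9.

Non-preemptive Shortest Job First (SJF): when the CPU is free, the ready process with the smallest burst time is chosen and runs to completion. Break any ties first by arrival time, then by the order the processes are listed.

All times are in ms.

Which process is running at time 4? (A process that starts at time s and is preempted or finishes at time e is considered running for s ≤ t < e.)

200

Gantt: | 202 0-2 | 201 2-3 | 200 3-5 | 204 5-14 | 203 14-26 |
Completion: 200=5  201=3  202=2  203=26  204=14
Turnaround (C−A): 200=2  201=2  202=2  203=25  204=14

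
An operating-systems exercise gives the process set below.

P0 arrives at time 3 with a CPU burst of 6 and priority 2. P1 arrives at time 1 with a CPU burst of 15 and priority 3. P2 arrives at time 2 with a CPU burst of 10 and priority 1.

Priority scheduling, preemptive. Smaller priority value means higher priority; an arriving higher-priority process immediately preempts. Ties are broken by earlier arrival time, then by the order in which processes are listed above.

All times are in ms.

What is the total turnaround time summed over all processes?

56

Timeline: | idle 0-1 | P1 1-2 | P2 2-12 | P0 12-18 | P1 18-32 |
Completion: P0=18  P1=32  P2=12
Turnaround = completion − arrival: P0=15, P1=31, P2=10
Total turnaround = 15 + 31 + 10 = 56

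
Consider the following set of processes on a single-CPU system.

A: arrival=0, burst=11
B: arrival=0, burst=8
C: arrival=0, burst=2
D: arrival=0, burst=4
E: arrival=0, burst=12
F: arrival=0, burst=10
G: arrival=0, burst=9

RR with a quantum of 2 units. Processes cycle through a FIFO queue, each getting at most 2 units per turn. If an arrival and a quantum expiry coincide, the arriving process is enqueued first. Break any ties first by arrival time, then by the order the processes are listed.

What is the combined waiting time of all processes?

225

Schedule: | A 0-2 | B 2-4 | C 4-6 | D 6-8 | E 8-10 | F 10-12 | G 12-14 | A 14-16 | B 16-18 | D 18-20 | E 20-22 | F 22-24 | G 24-26 | A 26-28 | B 28-30 | E 30-32 | F 32-34 | G 34-36 | A 36-38 | B 38-40 | E 40-42 | F 42-44 | G 44-46 | A 46-48 | E 48-50 | F 50-52 | G 52-53 | A 53-54 | E 54-56 |
Completion: A=54  B=40  C=6  D=20  E=56  F=52  G=53
Turnaround (C−A): A=54  B=40  C=6  D=20  E=56  F=52  G=53
Waiting = turnaround − burst: A=43, B=32, C=4, D=16, E=44, F=42, G=44
Total waiting = 43 + 32 + 4 + 16 + 44 + 42 + 44 = 225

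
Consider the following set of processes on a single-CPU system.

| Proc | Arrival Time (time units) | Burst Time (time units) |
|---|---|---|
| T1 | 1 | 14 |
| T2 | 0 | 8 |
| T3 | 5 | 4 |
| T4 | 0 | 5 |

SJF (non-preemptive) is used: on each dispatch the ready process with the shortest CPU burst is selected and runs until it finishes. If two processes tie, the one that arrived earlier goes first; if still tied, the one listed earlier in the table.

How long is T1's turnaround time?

30

Gantt: | T4 0-5 | T3 5-9 | T2 9-17 | T1 17-31 |
Completion: T1=31  T2=17  T3=9  T4=5
Turnaround(T1) = completion − arrival = 31 − 1 = 30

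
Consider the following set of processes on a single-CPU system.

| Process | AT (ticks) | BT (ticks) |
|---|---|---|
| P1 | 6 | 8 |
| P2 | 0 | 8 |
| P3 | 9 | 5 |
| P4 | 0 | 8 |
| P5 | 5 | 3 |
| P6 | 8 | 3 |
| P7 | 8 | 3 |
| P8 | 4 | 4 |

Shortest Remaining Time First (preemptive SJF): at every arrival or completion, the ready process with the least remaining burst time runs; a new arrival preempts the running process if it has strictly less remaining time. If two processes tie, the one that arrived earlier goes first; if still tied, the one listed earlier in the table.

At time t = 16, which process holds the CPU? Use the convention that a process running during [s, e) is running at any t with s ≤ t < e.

Schedule: | P2 0-8 | P5 8-11 | P6 11-14 | P7 14-17 | P8 17-21 | P3 21-26 | P4 26-34 | P1 34-42 |
Completion: P1=42  P2=8  P3=26  P4=34  P5=11  P6=14  P7=17  P8=21

P7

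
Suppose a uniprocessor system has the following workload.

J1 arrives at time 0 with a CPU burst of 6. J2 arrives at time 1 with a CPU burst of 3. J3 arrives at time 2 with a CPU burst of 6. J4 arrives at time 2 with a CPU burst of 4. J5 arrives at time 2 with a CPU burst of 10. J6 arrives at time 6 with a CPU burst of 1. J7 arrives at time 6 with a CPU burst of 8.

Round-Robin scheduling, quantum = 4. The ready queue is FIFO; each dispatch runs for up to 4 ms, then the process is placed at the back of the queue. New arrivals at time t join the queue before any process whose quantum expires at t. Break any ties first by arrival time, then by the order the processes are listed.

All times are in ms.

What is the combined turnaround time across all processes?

Gantt: | J1 0-4 | J2 4-7 | J3 7-11 | J4 11-15 | J5 15-19 | J1 19-21 | J6 21-22 | J7 22-26 | J3 26-28 | J5 28-32 | J7 32-36 | J5 36-38 |
Completion: J1=21  J2=7  J3=28  J4=15  J5=38  J6=22  J7=36
Turnaround (C−A): J1=21  J2=6  J3=26  J4=13  J5=36  J6=16  J7=30
Turnaround = completion − arrival: J1=21, J2=6, J3=26, J4=13, J5=36, J6=16, J7=30
Total turnaround = 21 + 6 + 26 + 13 + 36 + 16 + 30 = 148

148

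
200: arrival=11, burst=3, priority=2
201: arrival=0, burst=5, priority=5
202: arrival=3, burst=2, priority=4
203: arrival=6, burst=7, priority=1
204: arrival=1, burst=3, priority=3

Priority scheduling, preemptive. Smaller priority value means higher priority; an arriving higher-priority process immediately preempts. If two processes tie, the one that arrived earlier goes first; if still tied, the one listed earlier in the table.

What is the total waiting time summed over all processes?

Schedule: | 201 0-1 | 204 1-4 | 202 4-6 | 203 6-13 | 200 13-16 | 201 16-20 |
Completion: 200=16  201=20  202=6  203=13  204=4
Turnaround (C−A): 200=5  201=20  202=3  203=7  204=3
Waiting = turnaround − burst: 200=2, 201=15, 202=1, 203=0, 204=0
Total waiting = 2 + 15 + 1 + 0 + 0 = 18

18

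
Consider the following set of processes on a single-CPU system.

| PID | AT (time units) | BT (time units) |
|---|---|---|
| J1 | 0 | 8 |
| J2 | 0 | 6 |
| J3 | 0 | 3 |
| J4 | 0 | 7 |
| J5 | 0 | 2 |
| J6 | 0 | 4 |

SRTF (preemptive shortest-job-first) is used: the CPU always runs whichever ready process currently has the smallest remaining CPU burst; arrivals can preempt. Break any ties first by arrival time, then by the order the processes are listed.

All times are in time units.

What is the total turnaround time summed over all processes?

83

Timeline: | J5 0-2 | J3 2-5 | J6 5-9 | J2 9-15 | J4 15-22 | J1 22-30 |
Completion: J1=30  J2=15  J3=5  J4=22  J5=2  J6=9
Turnaround = completion − arrival: J1=30, J2=15, J3=5, J4=22, J5=2, J6=9
Total turnaround = 30 + 15 + 5 + 22 + 2 + 9 = 83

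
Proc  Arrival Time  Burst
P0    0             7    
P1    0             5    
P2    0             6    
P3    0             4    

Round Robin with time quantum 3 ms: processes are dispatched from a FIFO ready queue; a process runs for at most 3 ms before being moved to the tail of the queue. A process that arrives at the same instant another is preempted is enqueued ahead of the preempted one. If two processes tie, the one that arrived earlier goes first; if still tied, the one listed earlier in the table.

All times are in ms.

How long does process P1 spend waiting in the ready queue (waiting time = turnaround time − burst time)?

Timeline: | P0 0-3 | P1 3-6 | P2 6-9 | P3 9-12 | P0 12-15 | P1 15-17 | P2 17-20 | P3 20-21 | P0 21-22 |
Completion: P0=22  P1=17  P2=20  P3=21
Waiting(P1) = turnaround − burst = 17 − 5 = 12

12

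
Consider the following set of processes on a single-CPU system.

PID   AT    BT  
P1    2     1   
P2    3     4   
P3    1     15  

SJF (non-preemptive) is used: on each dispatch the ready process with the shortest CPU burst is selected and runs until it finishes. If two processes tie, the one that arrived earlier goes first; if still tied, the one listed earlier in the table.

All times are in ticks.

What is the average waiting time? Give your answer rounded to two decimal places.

Timeline: | idle 0-1 | P3 1-16 | P1 16-17 | P2 17-21 |
Completion: P1=17  P2=21  P3=16
Turnaround (C−A): P1=15  P2=18  P3=15
Waiting times: P1=14, P2=14, P3=0
Average waiting = (14+14+0) / 3 = 28/3 = 9.33

9.33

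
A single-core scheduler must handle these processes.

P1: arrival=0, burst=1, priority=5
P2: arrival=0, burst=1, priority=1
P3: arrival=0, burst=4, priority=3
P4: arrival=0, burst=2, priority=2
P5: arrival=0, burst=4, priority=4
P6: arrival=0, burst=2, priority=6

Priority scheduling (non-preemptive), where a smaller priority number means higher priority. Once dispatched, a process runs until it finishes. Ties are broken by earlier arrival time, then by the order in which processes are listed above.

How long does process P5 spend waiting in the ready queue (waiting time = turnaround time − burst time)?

7

Schedule: | P2 0-1 | P4 1-3 | P3 3-7 | P5 7-11 | P1 11-12 | P6 12-14 |
Completion: P1=12  P2=1  P3=7  P4=3  P5=11  P6=14
Waiting(P5) = turnaround − burst = 11 − 4 = 7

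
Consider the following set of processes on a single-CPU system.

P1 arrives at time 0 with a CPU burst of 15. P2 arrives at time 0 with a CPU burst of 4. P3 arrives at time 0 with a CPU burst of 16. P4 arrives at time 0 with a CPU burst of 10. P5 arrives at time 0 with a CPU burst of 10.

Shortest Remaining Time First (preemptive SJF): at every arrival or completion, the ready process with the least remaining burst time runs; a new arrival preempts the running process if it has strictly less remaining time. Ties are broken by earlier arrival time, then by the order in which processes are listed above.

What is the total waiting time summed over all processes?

Gantt: | P2 0-4 | P4 4-14 | P5 14-24 | P1 24-39 | P3 39-55 |
Completion: P1=39  P2=4  P3=55  P4=14  P5=24
Waiting = turnaround − burst: P1=24, P2=0, P3=39, P4=4, P5=14
Total waiting = 24 + 0 + 39 + 4 + 14 = 81

81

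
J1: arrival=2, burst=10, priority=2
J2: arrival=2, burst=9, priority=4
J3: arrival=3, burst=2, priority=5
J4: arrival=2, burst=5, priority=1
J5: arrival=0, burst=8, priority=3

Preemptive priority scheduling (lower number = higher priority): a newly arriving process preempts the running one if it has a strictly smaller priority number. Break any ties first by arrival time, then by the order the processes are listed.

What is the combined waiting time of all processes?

Timeline: | J5 0-2 | J4 2-7 | J1 7-17 | J5 17-23 | J2 23-32 | J3 32-34 |
Completion: J1=17  J2=32  J3=34  J4=7  J5=23
Turnaround (C−A): J1=15  J2=30  J3=31  J4=5  J5=23
Waiting = turnaround − burst: J1=5, J2=21, J3=29, J4=0, J5=15
Total waiting = 5 + 21 + 29 + 0 + 15 = 70

70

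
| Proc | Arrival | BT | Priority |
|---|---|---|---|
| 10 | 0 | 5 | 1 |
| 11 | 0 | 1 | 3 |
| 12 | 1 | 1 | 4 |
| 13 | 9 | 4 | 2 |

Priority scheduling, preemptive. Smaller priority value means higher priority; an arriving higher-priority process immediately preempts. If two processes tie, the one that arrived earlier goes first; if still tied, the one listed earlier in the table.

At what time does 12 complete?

7

Gantt: | 10 0-5 | 11 5-6 | 12 6-7 | idle 7-9 | 13 9-13 |
Completion: 10=5  11=6  12=7  13=13
Turnaround (C−A): 10=5  11=6  12=6  13=4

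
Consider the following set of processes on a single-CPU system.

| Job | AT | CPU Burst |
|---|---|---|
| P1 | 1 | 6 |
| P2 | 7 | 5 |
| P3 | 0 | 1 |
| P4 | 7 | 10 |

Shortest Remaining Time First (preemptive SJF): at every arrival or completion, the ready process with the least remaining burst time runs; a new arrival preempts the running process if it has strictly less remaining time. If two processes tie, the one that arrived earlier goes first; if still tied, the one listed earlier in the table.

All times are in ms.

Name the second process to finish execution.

Timeline: | P3 0-1 | P1 1-7 | P2 7-12 | P4 12-22 |
Completion: P1=7  P2=12  P3=1  P4=22
Finish order: P3 → P1 → P2 → P4

P1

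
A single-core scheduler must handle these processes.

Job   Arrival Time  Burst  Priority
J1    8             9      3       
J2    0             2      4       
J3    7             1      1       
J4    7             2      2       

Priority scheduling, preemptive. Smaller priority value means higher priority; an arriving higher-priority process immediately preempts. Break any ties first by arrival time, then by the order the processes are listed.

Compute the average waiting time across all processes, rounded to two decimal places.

Gantt: | J2 0-2 | idle 2-7 | J3 7-8 | J4 8-10 | J1 10-19 |
Completion: J1=19  J2=2  J3=8  J4=10
Turnaround (C−A): J1=11  J2=2  J3=1  J4=3
Waiting times: J1=2, J2=0, J3=0, J4=1
Average waiting = (2+0+0+1) / 4 = 3/4 = 0.75

0.75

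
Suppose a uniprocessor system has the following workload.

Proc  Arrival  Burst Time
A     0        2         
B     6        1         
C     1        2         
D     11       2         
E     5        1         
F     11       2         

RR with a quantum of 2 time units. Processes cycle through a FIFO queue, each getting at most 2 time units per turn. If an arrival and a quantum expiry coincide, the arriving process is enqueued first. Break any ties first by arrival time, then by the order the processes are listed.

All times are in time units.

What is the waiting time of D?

0

Gantt: | A 0-2 | C 2-4 | idle 4-5 | E 5-6 | B 6-7 | idle 7-11 | D 11-13 | F 13-15 |
Completion: A=2  B=7  C=4  D=13  E=6  F=15
Waiting(D) = turnaround − burst = 2 − 2 = 0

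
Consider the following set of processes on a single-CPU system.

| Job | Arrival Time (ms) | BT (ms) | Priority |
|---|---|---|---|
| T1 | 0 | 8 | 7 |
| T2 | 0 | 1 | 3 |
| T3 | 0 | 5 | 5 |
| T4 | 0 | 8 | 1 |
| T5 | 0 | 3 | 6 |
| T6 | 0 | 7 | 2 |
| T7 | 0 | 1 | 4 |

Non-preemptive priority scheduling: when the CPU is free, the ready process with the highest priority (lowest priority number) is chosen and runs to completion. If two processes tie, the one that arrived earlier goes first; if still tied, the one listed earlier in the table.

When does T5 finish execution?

Timeline: | T4 0-8 | T6 8-15 | T2 15-16 | T7 16-17 | T3 17-22 | T5 22-25 | T1 25-33 |
Completion: T1=33  T2=16  T3=22  T4=8  T5=25  T6=15  T7=17

25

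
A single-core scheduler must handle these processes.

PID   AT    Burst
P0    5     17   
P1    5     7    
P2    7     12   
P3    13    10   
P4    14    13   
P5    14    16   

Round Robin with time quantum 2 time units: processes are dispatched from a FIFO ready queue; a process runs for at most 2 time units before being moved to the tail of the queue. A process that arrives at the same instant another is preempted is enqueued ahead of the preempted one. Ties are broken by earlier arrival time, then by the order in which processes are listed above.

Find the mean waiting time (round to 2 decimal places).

43.00

Gantt: | idle 0-5 | P0 5-7 | P1 7-9 | P2 9-11 | P0 11-13 | P1 13-15 | P2 15-17 | P3 17-19 | P0 19-21 | P4 21-23 | P5 23-25 | P1 25-27 | P2 27-29 | P3 29-31 | P0 31-33 | P4 33-35 | P5 35-37 | P1 37-38 | P2 38-40 | P3 40-42 | P0 42-44 | P4 44-46 | P5 46-48 | P2 48-50 | P3 50-52 | P0 52-54 | P4 54-56 | P5 56-58 | P2 58-60 | P3 60-62 | P0 62-64 | P4 64-66 | P5 66-68 | P0 68-70 | P4 70-72 | P5 72-74 | P0 74-75 | P4 75-76 | P5 76-80 |
Completion: P0=75  P1=38  P2=60  P3=62  P4=76  P5=80
Turnaround (C−A): P0=70  P1=33  P2=53  P3=49  P4=62  P5=66
Waiting times: P0=53, P1=26, P2=41, P3=39, P4=49, P5=50
Average waiting = (53+26+41+39+49+50) / 6 = 258/6 = 43.00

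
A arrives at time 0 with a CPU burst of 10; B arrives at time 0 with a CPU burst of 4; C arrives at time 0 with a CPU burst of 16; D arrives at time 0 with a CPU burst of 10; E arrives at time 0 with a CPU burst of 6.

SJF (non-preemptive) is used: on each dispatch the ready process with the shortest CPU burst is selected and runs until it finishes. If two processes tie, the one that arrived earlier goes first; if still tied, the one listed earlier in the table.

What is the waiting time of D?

20

Timeline: | B 0-4 | E 4-10 | A 10-20 | D 20-30 | C 30-46 |
Completion: A=20  B=4  C=46  D=30  E=10
Turnaround (C−A): A=20  B=4  C=46  D=30  E=10
Waiting(D) = turnaround − burst = 30 − 10 = 20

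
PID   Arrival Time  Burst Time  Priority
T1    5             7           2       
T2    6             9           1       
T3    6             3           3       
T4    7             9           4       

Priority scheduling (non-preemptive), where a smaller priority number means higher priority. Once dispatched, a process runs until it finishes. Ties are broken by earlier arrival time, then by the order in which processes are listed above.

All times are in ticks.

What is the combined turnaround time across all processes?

Timeline: | idle 0-5 | T1 5-12 | T2 12-21 | T3 21-24 | T4 24-33 |
Completion: T1=12  T2=21  T3=24  T4=33
Turnaround = completion − arrival: T1=7, T2=15, T3=18, T4=26
Total turnaround = 7 + 15 + 18 + 26 = 66

66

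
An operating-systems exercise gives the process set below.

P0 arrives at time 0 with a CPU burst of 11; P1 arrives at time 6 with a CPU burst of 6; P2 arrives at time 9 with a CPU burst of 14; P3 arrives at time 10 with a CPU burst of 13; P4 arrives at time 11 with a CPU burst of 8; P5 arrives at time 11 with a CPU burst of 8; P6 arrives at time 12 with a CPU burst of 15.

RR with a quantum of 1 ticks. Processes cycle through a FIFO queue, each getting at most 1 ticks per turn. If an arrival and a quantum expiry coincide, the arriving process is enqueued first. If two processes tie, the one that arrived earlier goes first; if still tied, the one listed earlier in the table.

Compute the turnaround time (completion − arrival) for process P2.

Timeline: | P0 0-6 | P1 6-7 | P0 7-8 | P1 8-9 | P0 9-10 | P2 10-11 | P1 11-12 | P3 12-13 | P0 13-14 | P4 14-15 | P5 15-16 | P2 16-17 | P6 17-18 | P1 18-19 | P3 19-20 | P0 20-21 | P4 21-22 | P5 22-23 | P2 23-24 | P6 24-25 | P1 25-26 | P3 26-27 | P0 27-28 | P4 28-29 | P5 29-30 | P2 30-31 | P6 31-32 | P1 32-33 | P3 33-34 | P4 34-35 | P5 35-36 | P2 36-37 | P6 37-38 | P3 38-39 | P4 39-40 | P5 40-41 | P2 41-42 | P6 42-43 | P3 43-44 | P4 44-45 | P5 45-46 | P2 46-47 | P6 47-48 | P3 48-49 | P4 49-50 | P5 50-51 | P2 51-52 | P6 52-53 | P3 53-54 | P4 54-55 | P5 55-56 | P2 56-57 | P6 57-58 | P3 58-59 | P2 59-60 | P6 60-61 | P3 61-62 | P2 62-63 | P6 63-64 | P3 64-65 | P2 65-66 | P6 66-67 | P3 67-68 | P2 68-69 | P6 69-70 | P3 70-71 | P2 71-72 | P6 72-75 |
Completion: P0=28  P1=33  P2=72  P3=71  P4=55  P5=56  P6=75
Turnaround(P2) = completion − arrival = 72 − 9 = 63

63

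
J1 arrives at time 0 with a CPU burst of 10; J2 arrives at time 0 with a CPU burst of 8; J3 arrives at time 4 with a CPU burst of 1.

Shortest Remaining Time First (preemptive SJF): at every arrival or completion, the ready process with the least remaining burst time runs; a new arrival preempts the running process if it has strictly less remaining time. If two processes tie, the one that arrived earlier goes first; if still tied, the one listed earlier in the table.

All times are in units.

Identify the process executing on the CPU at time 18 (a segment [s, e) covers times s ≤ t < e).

Gantt: | J2 0-4 | J3 4-5 | J2 5-9 | J1 9-19 |
Completion: J1=19  J2=9  J3=5

J1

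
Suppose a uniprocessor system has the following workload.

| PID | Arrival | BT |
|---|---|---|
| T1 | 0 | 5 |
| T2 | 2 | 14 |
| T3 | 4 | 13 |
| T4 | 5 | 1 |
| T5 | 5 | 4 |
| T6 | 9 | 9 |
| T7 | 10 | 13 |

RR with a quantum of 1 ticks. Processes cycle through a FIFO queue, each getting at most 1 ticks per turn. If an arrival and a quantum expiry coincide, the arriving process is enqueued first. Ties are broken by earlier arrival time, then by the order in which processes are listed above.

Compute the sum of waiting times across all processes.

170

Gantt: | T1 0-2 | T2 2-3 | T1 3-4 | T2 4-5 | T3 5-6 | T1 6-7 | T4 7-8 | T5 8-9 | T2 9-10 | T3 10-11 | T1 11-12 | T6 12-13 | T5 13-14 | T7 14-15 | T2 15-16 | T3 16-17 | T6 17-18 | T5 18-19 | T7 19-20 | T2 20-21 | T3 21-22 | T6 22-23 | T5 23-24 | T7 24-25 | T2 25-26 | T3 26-27 | T6 27-28 | T7 28-29 | T2 29-30 | T3 30-31 | T6 31-32 | T7 32-33 | T2 33-34 | T3 34-35 | T6 35-36 | T7 36-37 | T2 37-38 | T3 38-39 | T6 39-40 | T7 40-41 | T2 41-42 | T3 42-43 | T6 43-44 | T7 44-45 | T2 45-46 | T3 46-47 | T6 47-48 | T7 48-49 | T2 49-50 | T3 50-51 | T7 51-52 | T2 52-53 | T3 53-54 | T7 54-55 | T2 55-56 | T3 56-57 | T7 57-59 |
Completion: T1=12  T2=56  T3=57  T4=8  T5=24  T6=48  T7=59
Waiting = turnaround − burst: T1=7, T2=40, T3=40, T4=2, T5=15, T6=30, T7=36
Total waiting = 7 + 40 + 40 + 2 + 15 + 30 + 36 = 170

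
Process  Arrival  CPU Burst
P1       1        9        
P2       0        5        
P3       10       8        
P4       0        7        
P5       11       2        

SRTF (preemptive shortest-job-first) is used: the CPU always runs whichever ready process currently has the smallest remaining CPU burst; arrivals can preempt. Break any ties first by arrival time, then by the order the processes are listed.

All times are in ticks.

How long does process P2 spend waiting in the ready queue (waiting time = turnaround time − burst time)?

0

Gantt: | P2 0-5 | P4 5-12 | P5 12-14 | P3 14-22 | P1 22-31 |
Completion: P1=31  P2=5  P3=22  P4=12  P5=14
Turnaround (C−A): P1=30  P2=5  P3=12  P4=12  P5=3
Waiting(P2) = turnaround − burst = 5 − 5 = 0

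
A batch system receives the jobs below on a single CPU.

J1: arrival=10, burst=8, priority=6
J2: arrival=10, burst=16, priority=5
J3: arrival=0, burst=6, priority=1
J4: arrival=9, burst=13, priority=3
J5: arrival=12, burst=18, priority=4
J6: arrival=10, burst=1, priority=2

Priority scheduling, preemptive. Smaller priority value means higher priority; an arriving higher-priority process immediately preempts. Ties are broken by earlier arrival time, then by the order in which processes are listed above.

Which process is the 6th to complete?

J1

Timeline: | J3 0-6 | idle 6-9 | J4 9-10 | J6 10-11 | J4 11-23 | J5 23-41 | J2 41-57 | J1 57-65 |
Completion: J1=65  J2=57  J3=6  J4=23  J5=41  J6=11
Finish order: J3 → J6 → J4 → J5 → J2 → J1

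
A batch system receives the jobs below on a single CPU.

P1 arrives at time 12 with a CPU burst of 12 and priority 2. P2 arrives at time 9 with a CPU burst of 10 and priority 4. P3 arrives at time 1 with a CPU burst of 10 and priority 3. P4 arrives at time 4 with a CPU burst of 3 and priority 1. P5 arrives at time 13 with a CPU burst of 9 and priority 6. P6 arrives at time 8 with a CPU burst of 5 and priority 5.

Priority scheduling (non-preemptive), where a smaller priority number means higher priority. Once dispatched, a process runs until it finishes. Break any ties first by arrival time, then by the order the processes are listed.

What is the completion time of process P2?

36

Timeline: | idle 0-1 | P3 1-11 | P4 11-14 | P1 14-26 | P2 26-36 | P6 36-41 | P5 41-50 |
Completion: P1=26  P2=36  P3=11  P4=14  P5=50  P6=41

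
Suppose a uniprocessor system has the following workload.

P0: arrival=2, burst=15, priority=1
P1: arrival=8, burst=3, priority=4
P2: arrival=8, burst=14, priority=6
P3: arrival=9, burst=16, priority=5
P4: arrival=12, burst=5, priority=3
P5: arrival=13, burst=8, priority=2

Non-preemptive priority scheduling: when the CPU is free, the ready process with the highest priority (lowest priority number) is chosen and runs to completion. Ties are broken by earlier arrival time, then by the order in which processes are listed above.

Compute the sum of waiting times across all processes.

Timeline: | idle 0-2 | P0 2-17 | P5 17-25 | P4 25-30 | P1 30-33 | P3 33-49 | P2 49-63 |
Completion: P0=17  P1=33  P2=63  P3=49  P4=30  P5=25
Turnaround (C−A): P0=15  P1=25  P2=55  P3=40  P4=18  P5=12
Waiting = turnaround − burst: P0=0, P1=22, P2=41, P3=24, P4=13, P5=4
Total waiting = 0 + 22 + 41 + 24 + 13 + 4 = 104

104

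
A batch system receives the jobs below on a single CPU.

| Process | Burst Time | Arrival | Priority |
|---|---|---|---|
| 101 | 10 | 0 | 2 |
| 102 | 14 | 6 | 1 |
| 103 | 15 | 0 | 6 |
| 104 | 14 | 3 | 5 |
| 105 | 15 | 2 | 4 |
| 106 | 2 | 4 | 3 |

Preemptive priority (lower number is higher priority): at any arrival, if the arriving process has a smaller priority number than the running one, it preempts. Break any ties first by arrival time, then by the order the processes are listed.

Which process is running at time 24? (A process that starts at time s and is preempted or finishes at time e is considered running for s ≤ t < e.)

106

Gantt: | 101 0-6 | 102 6-20 | 101 20-24 | 106 24-26 | 105 26-41 | 104 41-55 | 103 55-70 |
Completion: 101=24  102=20  103=70  104=55  105=41  106=26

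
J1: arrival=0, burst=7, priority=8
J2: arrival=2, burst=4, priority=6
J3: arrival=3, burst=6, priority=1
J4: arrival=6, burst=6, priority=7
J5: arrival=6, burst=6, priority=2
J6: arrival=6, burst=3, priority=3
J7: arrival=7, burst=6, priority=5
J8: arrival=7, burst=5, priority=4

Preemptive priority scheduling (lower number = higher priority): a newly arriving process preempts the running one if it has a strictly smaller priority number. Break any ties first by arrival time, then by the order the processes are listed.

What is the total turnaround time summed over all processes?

Gantt: | J1 0-2 | J2 2-3 | J3 3-9 | J5 9-15 | J6 15-18 | J8 18-23 | J7 23-29 | J2 29-32 | J4 32-38 | J1 38-43 |
Completion: J1=43  J2=32  J3=9  J4=38  J5=15  J6=18  J7=29  J8=23
Turnaround = completion − arrival: J1=43, J2=30, J3=6, J4=32, J5=9, J6=12, J7=22, J8=16
Total turnaround = 43 + 30 + 6 + 32 + 9 + 12 + 22 + 16 = 170

170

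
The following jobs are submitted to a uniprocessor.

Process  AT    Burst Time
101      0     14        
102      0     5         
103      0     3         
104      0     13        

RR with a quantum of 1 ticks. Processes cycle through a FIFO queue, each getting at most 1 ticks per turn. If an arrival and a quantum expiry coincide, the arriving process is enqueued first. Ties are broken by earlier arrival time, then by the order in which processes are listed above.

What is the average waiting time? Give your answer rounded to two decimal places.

15.50

Gantt: | 101 0-1 | 102 1-2 | 103 2-3 | 104 3-4 | 101 4-5 | 102 5-6 | 103 6-7 | 104 7-8 | 101 8-9 | 102 9-10 | 103 10-11 | 104 11-12 | 101 12-13 | 102 13-14 | 104 14-15 | 101 15-16 | 102 16-17 | 104 17-18 | 101 18-19 | 104 19-20 | 101 20-21 | 104 21-22 | 101 22-23 | 104 23-24 | 101 24-25 | 104 25-26 | 101 26-27 | 104 27-28 | 101 28-29 | 104 29-30 | 101 30-31 | 104 31-32 | 101 32-33 | 104 33-34 | 101 34-35 |
Completion: 101=35  102=17  103=11  104=34
Turnaround (C−A): 101=35  102=17  103=11  104=34
Waiting times: 101=21, 102=12, 103=8, 104=21
Average waiting = (21+12+8+21) / 4 = 62/4 = 15.50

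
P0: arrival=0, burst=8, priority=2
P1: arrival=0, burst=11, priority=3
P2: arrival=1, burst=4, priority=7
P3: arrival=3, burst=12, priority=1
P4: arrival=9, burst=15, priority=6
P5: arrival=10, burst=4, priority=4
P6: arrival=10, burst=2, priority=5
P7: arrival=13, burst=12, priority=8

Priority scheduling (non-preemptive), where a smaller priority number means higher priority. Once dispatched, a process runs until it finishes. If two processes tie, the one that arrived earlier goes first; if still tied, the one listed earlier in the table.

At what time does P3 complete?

Schedule: | P0 0-8 | P3 8-20 | P1 20-31 | P5 31-35 | P6 35-37 | P4 37-52 | P2 52-56 | P7 56-68 |
Completion: P0=8  P1=31  P2=56  P3=20  P4=52  P5=35  P6=37  P7=68

20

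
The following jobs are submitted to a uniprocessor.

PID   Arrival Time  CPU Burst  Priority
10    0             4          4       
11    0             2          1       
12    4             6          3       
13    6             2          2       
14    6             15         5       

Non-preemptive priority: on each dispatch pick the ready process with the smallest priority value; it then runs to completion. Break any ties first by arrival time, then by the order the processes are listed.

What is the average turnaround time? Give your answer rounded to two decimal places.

Timeline: | 11 0-2 | 10 2-6 | 13 6-8 | 12 8-14 | 14 14-29 |
Completion: 10=6  11=2  12=14  13=8  14=29
Turnaround times: 10=6, 11=2, 12=10, 13=2, 14=23
Average turnaround = (6+2+10+2+23) / 5 = 43/5 = 8.60

8.60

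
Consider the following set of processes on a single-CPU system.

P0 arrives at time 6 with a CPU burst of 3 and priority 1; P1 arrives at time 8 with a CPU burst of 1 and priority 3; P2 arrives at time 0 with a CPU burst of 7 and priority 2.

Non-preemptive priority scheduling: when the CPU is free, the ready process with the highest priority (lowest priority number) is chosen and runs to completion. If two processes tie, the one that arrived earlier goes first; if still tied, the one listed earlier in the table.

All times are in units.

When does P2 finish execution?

Timeline: | P2 0-7 | P0 7-10 | P1 10-11 |
Completion: P0=10  P1=11  P2=7

7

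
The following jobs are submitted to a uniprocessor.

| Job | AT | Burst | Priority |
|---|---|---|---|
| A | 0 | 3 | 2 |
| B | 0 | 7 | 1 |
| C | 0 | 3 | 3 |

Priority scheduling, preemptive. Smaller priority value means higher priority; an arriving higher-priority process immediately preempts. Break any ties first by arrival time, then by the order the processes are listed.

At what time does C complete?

Schedule: | B 0-7 | A 7-10 | C 10-13 |
Completion: A=10  B=7  C=13
Turnaround (C−A): A=10  B=7  C=13

13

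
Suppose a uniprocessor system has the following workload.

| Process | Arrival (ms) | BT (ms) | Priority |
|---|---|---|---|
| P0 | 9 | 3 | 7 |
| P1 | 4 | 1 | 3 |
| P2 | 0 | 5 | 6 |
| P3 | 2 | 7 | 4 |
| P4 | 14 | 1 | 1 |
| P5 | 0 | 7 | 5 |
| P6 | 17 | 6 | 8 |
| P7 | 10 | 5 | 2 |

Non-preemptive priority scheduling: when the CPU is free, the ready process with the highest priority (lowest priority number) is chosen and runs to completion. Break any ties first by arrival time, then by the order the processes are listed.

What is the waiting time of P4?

1

Schedule: | P5 0-7 | P1 7-8 | P3 8-15 | P4 15-16 | P7 16-21 | P2 21-26 | P0 26-29 | P6 29-35 |
Completion: P0=29  P1=8  P2=26  P3=15  P4=16  P5=7  P6=35  P7=21
Waiting(P4) = turnaround − burst = 2 − 1 = 1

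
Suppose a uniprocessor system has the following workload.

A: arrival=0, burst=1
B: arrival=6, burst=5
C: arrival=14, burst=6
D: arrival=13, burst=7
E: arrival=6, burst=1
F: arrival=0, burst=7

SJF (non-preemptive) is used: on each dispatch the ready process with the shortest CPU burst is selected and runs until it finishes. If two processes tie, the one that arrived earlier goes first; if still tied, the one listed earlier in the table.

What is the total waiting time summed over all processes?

Schedule: | A 0-1 | F 1-8 | E 8-9 | B 9-14 | C 14-20 | D 20-27 |
Completion: A=1  B=14  C=20  D=27  E=9  F=8
Waiting = turnaround − burst: A=0, B=3, C=0, D=7, E=2, F=1
Total waiting = 0 + 3 + 0 + 7 + 2 + 1 = 13

13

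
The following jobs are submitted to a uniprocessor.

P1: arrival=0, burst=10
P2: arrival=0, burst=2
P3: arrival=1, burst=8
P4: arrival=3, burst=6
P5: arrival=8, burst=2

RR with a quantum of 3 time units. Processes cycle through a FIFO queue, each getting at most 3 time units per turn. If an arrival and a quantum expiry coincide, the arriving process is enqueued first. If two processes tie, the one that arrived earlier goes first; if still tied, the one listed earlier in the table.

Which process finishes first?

Gantt: | P1 0-3 | P2 3-5 | P3 5-8 | P4 8-11 | P1 11-14 | P5 14-16 | P3 16-19 | P4 19-22 | P1 22-25 | P3 25-27 | P1 27-28 |
Completion: P1=28  P2=5  P3=27  P4=22  P5=16
Turnaround (C−A): P1=28  P2=5  P3=26  P4=19  P5=8
Finish order: P2 → P5 → P4 → P3 → P1

P2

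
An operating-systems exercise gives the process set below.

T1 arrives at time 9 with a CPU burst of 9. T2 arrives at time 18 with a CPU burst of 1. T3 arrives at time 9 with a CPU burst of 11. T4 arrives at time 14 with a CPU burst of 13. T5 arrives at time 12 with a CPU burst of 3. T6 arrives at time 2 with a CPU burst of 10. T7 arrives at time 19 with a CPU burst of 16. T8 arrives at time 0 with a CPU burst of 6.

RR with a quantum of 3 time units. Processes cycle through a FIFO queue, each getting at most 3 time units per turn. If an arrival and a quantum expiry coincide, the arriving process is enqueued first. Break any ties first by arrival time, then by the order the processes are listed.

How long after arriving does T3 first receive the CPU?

6

Schedule: | T8 0-3 | T6 3-6 | T8 6-9 | T6 9-12 | T1 12-15 | T3 15-18 | T5 18-21 | T6 21-24 | T4 24-27 | T1 27-30 | T2 30-31 | T3 31-34 | T7 34-37 | T6 37-38 | T4 38-41 | T1 41-44 | T3 44-47 | T7 47-50 | T4 50-53 | T3 53-55 | T7 55-58 | T4 58-61 | T7 61-64 | T4 64-65 | T7 65-69 |
Completion: T1=44  T2=31  T3=55  T4=65  T5=21  T6=38  T7=69  T8=9
Response(T3) = first start − arrival = 15 − 9 = 6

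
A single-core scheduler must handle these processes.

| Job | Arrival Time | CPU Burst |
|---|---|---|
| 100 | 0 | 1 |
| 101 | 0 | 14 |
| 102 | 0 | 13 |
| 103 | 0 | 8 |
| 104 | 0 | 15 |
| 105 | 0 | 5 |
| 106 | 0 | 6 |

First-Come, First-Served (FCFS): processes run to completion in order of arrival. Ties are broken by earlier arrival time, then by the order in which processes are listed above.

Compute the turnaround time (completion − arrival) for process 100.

Gantt: | 100 0-1 | 101 1-15 | 102 15-28 | 103 28-36 | 104 36-51 | 105 51-56 | 106 56-62 |
Completion: 100=1  101=15  102=28  103=36  104=51  105=56  106=62
Turnaround(100) = completion − arrival = 1 − 0 = 1

1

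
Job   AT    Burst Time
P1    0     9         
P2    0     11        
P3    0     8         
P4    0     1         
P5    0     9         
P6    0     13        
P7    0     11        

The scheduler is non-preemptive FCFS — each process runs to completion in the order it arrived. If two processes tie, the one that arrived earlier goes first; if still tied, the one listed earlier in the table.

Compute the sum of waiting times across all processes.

Timeline: | P1 0-9 | P2 9-20 | P3 20-28 | P4 28-29 | P5 29-38 | P6 38-51 | P7 51-62 |
Completion: P1=9  P2=20  P3=28  P4=29  P5=38  P6=51  P7=62
Waiting = turnaround − burst: P1=0, P2=9, P3=20, P4=28, P5=29, P6=38, P7=51
Total waiting = 0 + 9 + 20 + 28 + 29 + 38 + 51 = 175

175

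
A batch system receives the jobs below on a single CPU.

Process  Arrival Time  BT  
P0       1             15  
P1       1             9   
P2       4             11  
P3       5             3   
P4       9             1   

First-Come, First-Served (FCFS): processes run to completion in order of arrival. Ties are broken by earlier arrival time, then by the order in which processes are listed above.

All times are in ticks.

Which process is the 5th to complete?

Gantt: | idle 0-1 | P0 1-16 | P1 16-25 | P2 25-36 | P3 36-39 | P4 39-40 |
Completion: P0=16  P1=25  P2=36  P3=39  P4=40
Finish order: P0 → P1 → P2 → P3 → P4

P4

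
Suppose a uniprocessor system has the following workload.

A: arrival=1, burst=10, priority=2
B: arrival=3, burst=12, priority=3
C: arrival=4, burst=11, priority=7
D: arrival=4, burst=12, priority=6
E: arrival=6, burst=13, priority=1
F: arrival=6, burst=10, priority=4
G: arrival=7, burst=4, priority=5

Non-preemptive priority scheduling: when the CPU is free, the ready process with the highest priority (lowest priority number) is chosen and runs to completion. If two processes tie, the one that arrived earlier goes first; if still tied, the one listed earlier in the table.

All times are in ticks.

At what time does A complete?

11

Schedule: | idle 0-1 | A 1-11 | E 11-24 | B 24-36 | F 36-46 | G 46-50 | D 50-62 | C 62-73 |
Completion: A=11  B=36  C=73  D=62  E=24  F=46  G=50
Turnaround (C−A): A=10  B=33  C=69  D=58  E=18  F=40  G=43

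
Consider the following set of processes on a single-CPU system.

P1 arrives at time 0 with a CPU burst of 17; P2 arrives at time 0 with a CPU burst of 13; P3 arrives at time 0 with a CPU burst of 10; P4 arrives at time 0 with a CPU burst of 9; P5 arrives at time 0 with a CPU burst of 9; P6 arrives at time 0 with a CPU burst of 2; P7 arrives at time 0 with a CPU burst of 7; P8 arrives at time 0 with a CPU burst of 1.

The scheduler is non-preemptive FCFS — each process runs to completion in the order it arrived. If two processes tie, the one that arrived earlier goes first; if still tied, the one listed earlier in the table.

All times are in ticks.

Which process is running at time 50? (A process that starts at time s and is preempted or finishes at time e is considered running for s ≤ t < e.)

P5

Gantt: | P1 0-17 | P2 17-30 | P3 30-40 | P4 40-49 | P5 49-58 | P6 58-60 | P7 60-67 | P8 67-68 |
Completion: P1=17  P2=30  P3=40  P4=49  P5=58  P6=60  P7=67  P8=68
Turnaround (C−A): P1=17  P2=30  P3=40  P4=49  P5=58  P6=60  P7=67  P8=68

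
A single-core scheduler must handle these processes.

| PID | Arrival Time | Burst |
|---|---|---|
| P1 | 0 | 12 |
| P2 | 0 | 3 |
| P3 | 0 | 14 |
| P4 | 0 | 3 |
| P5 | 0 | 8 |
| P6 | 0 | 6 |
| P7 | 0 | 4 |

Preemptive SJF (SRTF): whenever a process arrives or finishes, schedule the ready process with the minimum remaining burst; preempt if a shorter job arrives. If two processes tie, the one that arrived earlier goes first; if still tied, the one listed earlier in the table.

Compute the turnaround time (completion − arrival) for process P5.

Schedule: | P2 0-3 | P4 3-6 | P7 6-10 | P6 10-16 | P5 16-24 | P1 24-36 | P3 36-50 |
Completion: P1=36  P2=3  P3=50  P4=6  P5=24  P6=16  P7=10
Turnaround (C−A): P1=36  P2=3  P3=50  P4=6  P5=24  P6=16  P7=10
Turnaround(P5) = completion − arrival = 24 − 0 = 24

24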